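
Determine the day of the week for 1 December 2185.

Thursday

Doomsday rule: the anchor day for the 2100s is Sunday. For year 85: 85÷12 = 7 r 1, and 1÷4 = 0, so 7+1+0 = 8.
Sunday + 8 ≡ Monday — that's 2185's doomsday.
In December the doomsday date is Dec 12.
Dec 1 is 11 days before Dec 12; 11 mod 7 = 4, so Monday − 4 = Thursday.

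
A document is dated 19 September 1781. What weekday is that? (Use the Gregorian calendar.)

Wednesday

Doomsday rule: the anchor day for the 1700s is Sunday. For year 81: 81÷12 = 6 r 9, and 9÷4 = 2, so 6+9+2 = 17.
Sunday + 17 ≡ Wednesday — that's 1781's doomsday.
In September the doomsday date is Sep 5.
Sep 19 is 14 days after Sep 5; 14 mod 7 = 0, so Wednesday + 0 = Wednesday.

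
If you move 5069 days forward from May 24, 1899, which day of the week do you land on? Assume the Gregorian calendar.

Thursday

First find the weekday of May 24, 1899. Doomsday rule: the anchor day for the 1800s is Friday. For year 99: 99÷12 = 8 r 3, and 3÷4 = 0, so 8+3+0 = 11.
Friday + 11 ≡ Tuesday — that's 1899's doomsday.
In May the doomsday date is May 9.
May 24 is 15 days after May 9; 15 mod 7 = 1, so Tuesday + 1 = Wednesday.
5069 mod 7 = 1, so 5069 days after a Wednesday is Wednesday + 1 = Thursday.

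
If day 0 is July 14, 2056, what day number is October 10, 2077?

7758

Jul 14, 2056 → Jul 14, 2057: 365 days.
Jul 14, 2057 → Jul 14, 2058: 365 days.
Jul 14, 2058 → Jul 14, 2059: 365 days.
Jul 14, 2059 → Jul 14, 2060: 366 days (Feb 29, 2060 is in that span).
Jul 14, 2060 → Jul 14, 2061: 365 days.
Jul 14, 2061 → Jul 14, 2062: 365 days.
Jul 14, 2062 → Jul 14, 2063: 365 days.
Jul 14, 2063 → Jul 14, 2064: 366 days (Feb 29, 2064 is in that span).
Jul 14, 2064 → Jul 14, 2065: 365 days.
Jul 14, 2065 → Jul 14, 2066: 365 days.
Jul 14, 2066 → Jul 14, 2067: 365 days.
Jul 14, 2067 → Jul 14, 2068: 366 days (Feb 29, 2068 is in that span).
Jul 14, 2068 → Jul 14, 2069: 365 days.
Jul 14, 2069 → Jul 14, 2070: 365 days.
Jul 14, 2070 → Jul 14, 2071: 365 days.
Jul 14, 2071 → Jul 14, 2072: 366 days (Feb 29, 2072 is in that span).
Jul 14, 2072 → Jul 14, 2073: 365 days.
Jul 14, 2073 → Jul 14, 2074: 365 days.
Jul 14, 2074 → Jul 14, 2075: 365 days.
Jul 14, 2075 → Jul 14, 2076: 366 days (Feb 29, 2076 is in that span).
Jul 14, 2076 → Jul 14, 2077: 365 days.
Jul 14, 2077 → Aug 14, 2077: 31 days (July has 31).
Aug 14, 2077 → Sep 14, 2077: 31 days (August has 31).
Sep 14, 2077 → Oct 10, 2077: 26 days.
Total: 7758 days.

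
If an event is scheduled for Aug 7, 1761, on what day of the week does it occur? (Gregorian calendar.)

Friday

Doomsday rule: the anchor day for the 1700s is Sunday. For year 61: 61÷12 = 5 r 1, and 1÷4 = 0, so 5+1+0 = 6.
Sunday + 6 ≡ Saturday — that's 1761's doomsday.
In August the doomsday date is Aug 8.
Aug 7 is 1 day before Aug 8; 1 mod 7 = 1, so Saturday − 1 = Friday.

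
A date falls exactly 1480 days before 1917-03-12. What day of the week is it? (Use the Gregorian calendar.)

First find the weekday of Mar 12, 1917. Doomsday rule: the anchor day for the 1900s is Wednesday. For year 17: 17÷12 = 1 r 5, and 5÷4 = 1, so 1+5+1 = 7.
Wednesday + 7 ≡ Wednesday — that's 1917's doomsday.
In March the doomsday date is Mar 14.
Mar 12 is 2 days before Mar 14; 2 mod 7 = 2, so Wednesday − 2 = Monday.
1480 mod 7 = 3, so 1480 days before a Monday is Monday − 3 = Friday.

Friday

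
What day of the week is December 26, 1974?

Thursday

Doomsday rule: the anchor day for the 1900s is Wednesday. For year 74: 74÷12 = 6 r 2, and 2÷4 = 0, so 6+2+0 = 8.
Wednesday + 8 ≡ Thursday — that's 1974's doomsday.
In December the doomsday date is Dec 12.
Dec 26 is 14 days after Dec 12; 14 mod 7 = 0, so Thursday + 0 = Thursday.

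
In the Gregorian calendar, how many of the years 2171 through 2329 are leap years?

Multiples of 4 in [2171,2329]: 40.
Of those, multiples of 100: 2 (not leap unless ÷400).
Multiples of 400: 0.
Leap years = 40 − 2 + 0 = 38.

38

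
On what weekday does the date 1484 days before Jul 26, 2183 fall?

Saturday

First find the weekday of Jul 26, 2183. Doomsday rule: the anchor day for the 2100s is Sunday. For year 83: 83÷12 = 6 r 11, and 11÷4 = 2, so 6+11+2 = 19.
Sunday + 19 ≡ Friday — that's 2183's doomsday.
In July the doomsday date is Jul 11.
Jul 26 is 15 days after Jul 11; 15 mod 7 = 1, so Friday + 1 = Saturday.
1484 mod 7 = 0, so 1484 days before a Saturday is Saturday − 0 = Saturday.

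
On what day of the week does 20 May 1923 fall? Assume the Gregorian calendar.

January 1, 1923 is a Monday.
Jan 1, 1923 → Feb 1, 1923: 31 days (January has 31).
Feb 1, 1923 → Mar 1, 1923: 28 days (February has 28).
Mar 1, 1923 → Apr 1, 1923: 31 days (March has 31).
Apr 1, 1923 → May 1, 1923: 30 days (April has 30).
May 1, 1923 → May 20, 1923: 19 days.
Total: 139 days.
139 mod 7 = 6, so Monday + 6 = Sunday.

Sunday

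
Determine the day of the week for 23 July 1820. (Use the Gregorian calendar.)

Sunday

Doomsday rule: the anchor day for the 1800s is Friday. For year 20: 20÷12 = 1 r 8, and 8÷4 = 2, so 1+8+2 = 11.
Friday + 11 ≡ Tuesday — that's 1820's doomsday.
In July the doomsday date is Jul 11.
Jul 23 is 12 days after Jul 11; 12 mod 7 = 5, so Tuesday + 5 = Sunday.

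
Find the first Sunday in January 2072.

January 1, 2072 is a Friday.
The first Sunday is therefore January 3 (2 days later).

January 3, 2072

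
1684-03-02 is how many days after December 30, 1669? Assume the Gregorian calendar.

5176

Dec 30, 1669 → Dec 30, 1670: 365 days.
Dec 30, 1670 → Dec 30, 1671: 365 days.
Dec 30, 1671 → Dec 30, 1672: 366 days (Feb 29, 1672 is in that span).
Dec 30, 1672 → Dec 30, 1673: 365 days.
Dec 30, 1673 → Dec 30, 1674: 365 days.
Dec 30, 1674 → Dec 30, 1675: 365 days.
Dec 30, 1675 → Dec 30, 1676: 366 days (Feb 29, 1676 is in that span).
Dec 30, 1676 → Dec 30, 1677: 365 days.
Dec 30, 1677 → Dec 30, 1678: 365 days.
Dec 30, 1678 → Dec 30, 1679: 365 days.
Dec 30, 1679 → Dec 30, 1680: 366 days (Feb 29, 1680 is in that span).
Dec 30, 1680 → Dec 30, 1681: 365 days.
Dec 30, 1681 → Dec 30, 1682: 365 days.
Dec 30, 1682 → Dec 30, 1683: 365 days.
Dec 30, 1683 → Jan 30, 1684: 31 days (December has 31).
Jan 30, 1684 → Feb 29, 1684: 30 days (January has 31).
Feb 29, 1684 → Mar 2, 1684: 2 days.
Total: 5176 days.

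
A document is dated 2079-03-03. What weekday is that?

Doomsday rule: the anchor day for the 2000s is Tuesday. For year 79: 79÷12 = 6 r 7, and 7÷4 = 1, so 6+7+1 = 14.
Tuesday + 14 ≡ Tuesday — that's 2079's doomsday.
In March the doomsday date is Mar 14.
Mar 3 is 11 days before Mar 14; 11 mod 7 = 4, so Tuesday − 4 = Friday.

Friday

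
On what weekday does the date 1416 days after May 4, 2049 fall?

May 4, 2049 is a Tuesday.
1416 mod 7 = 2, so 1416 days after a Tuesday is Tuesday + 2 = Thursday.

Thursday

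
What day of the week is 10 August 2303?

Monday

Doomsday rule: the anchor day for the 2300s is Wednesday. For year 03: 3÷12 = 0 r 3, and 3÷4 = 0, so 0+3+0 = 3.
Wednesday + 3 ≡ Saturday — that's 2303's doomsday.
In August the doomsday date is Aug 8.
Aug 10 is 2 days after Aug 8; 2 mod 7 = 2, so Saturday + 2 = Monday.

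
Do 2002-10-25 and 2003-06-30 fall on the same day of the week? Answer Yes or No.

From Oct 25, 2002 to Jun 30, 2003 is 248 days.
248 mod 7 = 3, so they are different weekdays.
(Oct 25, 2002 is a Friday; Jun 30, 2003 is a Monday.)

No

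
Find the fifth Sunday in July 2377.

July 1, 2377 is a Friday.
The first Sunday is therefore July 3 (2 days later).
The fifth Sunday is 3 + 4×7 = July 31.

July 31, 2377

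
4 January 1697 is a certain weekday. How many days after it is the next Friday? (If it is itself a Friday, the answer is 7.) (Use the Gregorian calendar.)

7

Jan 4, 1697 is a Friday.
From Friday to the next Friday is 7 days.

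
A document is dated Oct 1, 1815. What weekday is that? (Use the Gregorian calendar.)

Sunday

January 1, 1815 is a Sunday.
Jan 1, 1815 → Feb 1, 1815: 31 days (January has 31).
Feb 1, 1815 → Mar 1, 1815: 28 days (February has 28).
Mar 1, 1815 → Apr 1, 1815: 31 days (March has 31).
Apr 1, 1815 → May 1, 1815: 30 days (April has 30).
May 1, 1815 → Jun 1, 1815: 31 days (May has 31).
Jun 1, 1815 → Jul 1, 1815: 30 days (June has 30).
Jul 1, 1815 → Aug 1, 1815: 31 days (July has 31).
Aug 1, 1815 → Sep 1, 1815: 31 days (August has 31).
Sep 1, 1815 → Oct 1, 1815: 30 days.
Total: 273 days.
273 mod 7 = 0, so Sunday + 0 = Sunday.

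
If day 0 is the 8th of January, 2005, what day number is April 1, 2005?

Jan 8, 2005 → Feb 8, 2005: 31 days (January has 31).
Feb 8, 2005 → Mar 8, 2005: 28 days (February has 28).
Mar 8, 2005 → Apr 1, 2005: 24 days.
Total: 83 days.

83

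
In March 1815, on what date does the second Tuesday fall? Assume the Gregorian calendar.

March 1, 1815 is a Wednesday.
The first Tuesday is therefore March 7 (6 days later).
The second Tuesday is 7 + 1×7 = March 14.

March 14, 1815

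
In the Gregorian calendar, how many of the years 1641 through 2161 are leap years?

Multiples of 4 in [1641,2161]: 130.
Of those, multiples of 100: 5 (not leap unless ÷400).
Multiples of 400: 1.
Leap years = 130 − 5 + 1 = 126.

126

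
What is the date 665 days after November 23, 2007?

September 18, 2009

+366 (one year; includes Feb 29, 2008) → Nov 23, 2008 (299 left).
Nov has 30 days: +8 → Dec 1, 2008 (291 left).
Dec has 31 days: +31 → Jan 1, 2009 (260 left).
Jan has 31 days: +31 → Feb 1, 2009 (229 left).
Feb has 28 days: +28 → Mar 1, 2009 (201 left).
Mar has 31 days: +31 → Apr 1, 2009 (170 left).
Apr has 30 days: +30 → May 1, 2009 (140 left).
May has 31 days: +31 → Jun 1, 2009 (109 left).
Jun has 30 days: +30 → Jul 1, 2009 (79 left).
Jul has 31 days: +31 → Aug 1, 2009 (48 left).
Aug has 31 days: +31 → Sep 1, 2009 (17 left).
+17 → Sep 18, 2009.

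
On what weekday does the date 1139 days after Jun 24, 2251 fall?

Sunday

First find the weekday of Jun 24, 2251. Doomsday rule: the anchor day for the 2200s is Friday. For year 51: 51÷12 = 4 r 3, and 3÷4 = 0, so 4+3+0 = 7.
Friday + 7 ≡ Friday — that's 2251's doomsday.
In June the doomsday date is Jun 6.
Jun 24 is 18 days after Jun 6; 18 mod 7 = 4, so Friday + 4 = Tuesday.
1139 mod 7 = 5, so 1139 days after a Tuesday is Tuesday + 5 = Sunday.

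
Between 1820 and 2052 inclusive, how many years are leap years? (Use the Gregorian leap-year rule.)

58

Multiples of 4 in [1820,2052]: 59.
Of those, multiples of 100: 2 (not leap unless ÷400).
Multiples of 400: 1.
Leap years = 59 − 2 + 1 = 58.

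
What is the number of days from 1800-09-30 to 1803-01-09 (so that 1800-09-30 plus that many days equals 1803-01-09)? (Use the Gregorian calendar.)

831

Sep 30, 1800 → Sep 30, 1801: 365 days.
Sep 30, 1801 → Sep 30, 1802: 365 days.
Sep 30, 1802 → Oct 30, 1802: 30 days (September has 30).
Oct 30, 1802 → Nov 30, 1802: 31 days (October has 31).
Nov 30, 1802 → Dec 30, 1802: 30 days (November has 30).
Dec 30, 1802 → Jan 9, 1803: 10 days.
Total: 831 days.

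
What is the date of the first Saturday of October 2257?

October 3, 2257

October 1, 2257 is a Thursday.
The first Saturday is therefore October 3 (2 days later).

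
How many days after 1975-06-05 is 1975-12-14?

Jun 5, 1975 → Jul 5, 1975: 30 days (June has 30).
Jul 5, 1975 → Aug 5, 1975: 31 days (July has 31).
Aug 5, 1975 → Sep 5, 1975: 31 days (August has 31).
Sep 5, 1975 → Oct 5, 1975: 30 days (September has 30).
Oct 5, 1975 → Nov 5, 1975: 31 days (October has 31).
Nov 5, 1975 → Dec 5, 1975: 30 days (November has 30).
Dec 5, 1975 → Dec 14, 1975: 9 days.
Total: 192 days.

192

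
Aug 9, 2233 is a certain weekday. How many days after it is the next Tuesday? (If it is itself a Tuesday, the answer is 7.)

4

Aug 9, 2233 is a Friday.
From Friday to the next Tuesday is 4 days.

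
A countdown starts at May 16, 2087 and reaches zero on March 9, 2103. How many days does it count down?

5775

May 16, 2087 → May 16, 2088: 366 days (Feb 29, 2088 is in that span).
May 16, 2088 → May 16, 2089: 365 days.
May 16, 2089 → May 16, 2090: 365 days.
May 16, 2090 → May 16, 2091: 365 days.
May 16, 2091 → May 16, 2092: 366 days (Feb 29, 2092 is in that span).
May 16, 2092 → May 16, 2093: 365 days.
May 16, 2093 → May 16, 2094: 365 days.
May 16, 2094 → May 16, 2095: 365 days.
May 16, 2095 → May 16, 2096: 366 days (Feb 29, 2096 is in that span).
May 16, 2096 → May 16, 2097: 365 days.
May 16, 2097 → May 16, 2098: 365 days.
May 16, 2098 → May 16, 2099: 365 days.
May 16, 2099 → May 16, 2100: 365 days.
May 16, 2100 → May 16, 2101: 365 days.
May 16, 2101 → May 16, 2102: 365 days.
May 16, 2102 → Jun 16, 2102: 31 days (May has 31).
Jun 16, 2102 → Jul 16, 2102: 30 days (June has 30).
Jul 16, 2102 → Aug 16, 2102: 31 days (July has 31).
Aug 16, 2102 → Sep 16, 2102: 31 days (August has 31).
Sep 16, 2102 → Oct 16, 2102: 30 days (September has 30).
Oct 16, 2102 → Nov 16, 2102: 31 days (October has 31).
Nov 16, 2102 → Dec 16, 2102: 30 days (November has 30).
Dec 16, 2102 → Jan 16, 2103: 31 days (December has 31).
Jan 16, 2103 → Feb 16, 2103: 31 days (January has 31).
Feb 16, 2103 → Mar 9, 2103: 21 days.
Total: 5775 days.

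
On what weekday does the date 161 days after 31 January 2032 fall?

First find the weekday of Jan 31, 2032. Doomsday rule: the anchor day for the 2000s is Tuesday. For year 32: 32÷12 = 2 r 8, and 8÷4 = 2, so 2+8+2 = 12.
Tuesday + 12 ≡ Sunday — that's 2032's doomsday.
In January the doomsday date is Jan 4 (2032 is a leap year (divisible by 4)).
Jan 31 is 27 days after Jan 4; 27 mod 7 = 6, so Sunday + 6 = Saturday.
161 mod 7 = 0, so 161 days after a Saturday is Saturday + 0 = Saturday.

Saturday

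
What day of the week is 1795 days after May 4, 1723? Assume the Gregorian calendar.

Friday

First find the weekday of May 4, 1723. Doomsday rule: the anchor day for the 1700s is Sunday. For year 23: 23÷12 = 1 r 11, and 11÷4 = 2, so 1+11+2 = 14.
Sunday + 14 ≡ Sunday — that's 1723's doomsday.
In May the doomsday date is May 9.
May 4 is 5 days before May 9; 5 mod 7 = 5, so Sunday − 5 = Tuesday.
1795 mod 7 = 3, so 1795 days after a Tuesday is Tuesday + 3 = Friday.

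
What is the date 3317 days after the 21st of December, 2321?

January 20, 2331

+365 (one year) → Dec 21, 2322 (2952 left).
+365 (one year) → Dec 21, 2323 (2587 left).
+366 (one year; includes Feb 29, 2324) → Dec 21, 2324 (2221 left).
+365 (one year) → Dec 21, 2325 (1856 left).
+365 (one year) → Dec 21, 2326 (1491 left).
+365 (one year) → Dec 21, 2327 (1126 left).
+366 (one year; includes Feb 29, 2328) → Dec 21, 2328 (760 left).
+365 (one year) → Dec 21, 2329 (395 left).
Dec has 31 days: +11 → Jan 1, 2330 (384 left).
Jan has 31 days: +31 → Feb 1, 2330 (353 left).
Feb has 28 days: +28 → Mar 1, 2330 (325 left).
Mar has 31 days: +31 → Apr 1, 2330 (294 left).
Apr has 30 days: +30 → May 1, 2330 (264 left).
May has 31 days: +31 → Jun 1, 2330 (233 left).
Jun has 30 days: +30 → Jul 1, 2330 (203 left).
Jul has 31 days: +31 → Aug 1, 2330 (172 left).
Aug has 31 days: +31 → Sep 1, 2330 (141 left).
Sep has 30 days: +30 → Oct 1, 2330 (111 left).
Oct has 31 days: +31 → Nov 1, 2330 (80 left).
Nov has 30 days: +30 → Dec 1, 2330 (50 left).
Dec has 31 days: +31 → Jan 1, 2331 (19 left).
+19 → Jan 20, 2331.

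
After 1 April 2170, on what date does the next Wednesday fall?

Apr 1, 2170 is a Sunday.
From Sunday to the next Wednesday is 3 days.
Apr 1, 2170 + 3 = Apr 4, 2170.

April 4, 2170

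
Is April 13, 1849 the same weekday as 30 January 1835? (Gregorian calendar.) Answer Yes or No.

Yes

From Jan 30, 1835 to Apr 13, 1849 is 5187 days.
5187 mod 7 = 0, so they are the same weekday.
(Jan 30, 1835 is a Friday; Apr 13, 1849 is a Friday.)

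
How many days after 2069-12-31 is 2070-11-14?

Dec 31, 2069 → Jan 31, 2070: 31 days (December has 31).
Jan 31, 2070 → Feb 28, 2070: 28 days (January has 31).
Feb 28, 2070 → Mar 28, 2070: 28 days (February has 28).
Mar 28, 2070 → Apr 28, 2070: 31 days (March has 31).
Apr 28, 2070 → May 28, 2070: 30 days (April has 30).
May 28, 2070 → Jun 28, 2070: 31 days (May has 31).
Jun 28, 2070 → Jul 28, 2070: 30 days (June has 30).
Jul 28, 2070 → Aug 28, 2070: 31 days (July has 31).
Aug 28, 2070 → Sep 28, 2070: 31 days (August has 31).
Sep 28, 2070 → Oct 28, 2070: 30 days (September has 30).
Oct 28, 2070 → Nov 14, 2070: 17 days.
Total: 318 days.

318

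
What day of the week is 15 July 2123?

Thursday

Doomsday rule: the anchor day for the 2100s is Sunday. For year 23: 23÷12 = 1 r 11, and 11÷4 = 2, so 1+11+2 = 14.
Sunday + 14 ≡ Sunday — that's 2123's doomsday.
In July the doomsday date is Jul 11.
Jul 15 is 4 days after Jul 11; 4 mod 7 = 4, so Sunday + 4 = Thursday.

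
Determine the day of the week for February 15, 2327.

Tuesday

Doomsday rule: the anchor day for the 2300s is Wednesday. For year 27: 27÷12 = 2 r 3, and 3÷4 = 0, so 2+3+0 = 5.
Wednesday + 5 ≡ Monday — that's 2327's doomsday.
In February the doomsday date is Feb 28 (2327 is not a leap year).
Feb 15 is 13 days before Feb 28; 13 mod 7 = 6, so Monday − 6 = Tuesday.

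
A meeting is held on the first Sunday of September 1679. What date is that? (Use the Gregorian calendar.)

September 3, 1679

September 1, 1679 is a Friday.
The first Sunday is therefore September 3 (2 days later).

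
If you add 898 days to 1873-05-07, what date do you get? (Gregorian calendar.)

+365 (one year) → May 7, 1874 (533 left).
+365 (one year) → May 7, 1875 (168 left).
May has 31 days: +25 → Jun 1, 1875 (143 left).
Jun has 30 days: +30 → Jul 1, 1875 (113 left).
Jul has 31 days: +31 → Aug 1, 1875 (82 left).
Aug has 31 days: +31 → Sep 1, 1875 (51 left).
Sep has 30 days: +30 → Oct 1, 1875 (21 left).
+21 → Oct 22, 1875.

October 22, 1875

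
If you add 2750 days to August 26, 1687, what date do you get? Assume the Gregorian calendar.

+366 (one year; includes Feb 29, 1688) → Aug 26, 1688 (2384 left).
+365 (one year) → Aug 26, 1689 (2019 left).
+365 (one year) → Aug 26, 1690 (1654 left).
+365 (one year) → Aug 26, 1691 (1289 left).
+366 (one year; includes Feb 29, 1692) → Aug 26, 1692 (923 left).
+365 (one year) → Aug 26, 1693 (558 left).
+365 (one year) → Aug 26, 1694 (193 left).
Aug has 31 days: +6 → Sep 1, 1694 (187 left).
Sep has 30 days: +30 → Oct 1, 1694 (157 left).
Oct has 31 days: +31 → Nov 1, 1694 (126 left).
Nov has 30 days: +30 → Dec 1, 1694 (96 left).
Dec has 31 days: +31 → Jan 1, 1695 (65 left).
Jan has 31 days: +31 → Feb 1, 1695 (34 left).
Feb has 28 days: +28 → Mar 1, 1695 (6 left).
+6 → Mar 7, 1695.

March 7, 1695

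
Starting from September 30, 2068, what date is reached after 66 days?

December 5, 2068

Sep has 30 days: +1 → Oct 1, 2068 (65 left).
Oct has 31 days: +31 → Nov 1, 2068 (34 left).
Nov has 30 days: +30 → Dec 1, 2068 (4 left).
+4 → Dec 5, 2068.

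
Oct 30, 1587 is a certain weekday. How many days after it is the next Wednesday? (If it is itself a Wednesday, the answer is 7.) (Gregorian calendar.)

Oct 30, 1587 is a Friday.
From Friday to the next Wednesday is 5 days.

5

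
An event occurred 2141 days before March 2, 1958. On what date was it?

−365 (one year) → Mar 2, 1957 (1776 left).
−365 (one year) → Mar 2, 1956 (1411 left).
−366 (one year; includes Feb 29, 1956) → Mar 2, 1955 (1045 left).
−365 (one year) → Mar 2, 1954 (680 left).
−365 (one year) → Mar 2, 1953 (315 left).
−2 → Feb 28, 1953 (end of Feb, 28 days; 313 left).
−28 → Jan 31, 1953 (end of Jan, 31 days; 285 left).
−31 → Dec 31, 1952 (end of Dec, 31 days; 254 left).
−31 → Nov 30, 1952 (end of Nov, 30 days; 223 left).
−30 → Oct 31, 1952 (end of Oct, 31 days; 193 left).
−31 → Sep 30, 1952 (end of Sep, 30 days; 162 left).
−30 → Aug 31, 1952 (end of Aug, 31 days; 132 left).
−31 → Jul 31, 1952 (end of Jul, 31 days; 101 left).
−31 → Jun 30, 1952 (end of Jun, 30 days; 70 left).
−30 → May 31, 1952 (end of May, 31 days; 40 left).
−31 → Apr 30, 1952 (end of Apr, 30 days; 9 left).
−9 → Apr 21, 1952.

April 21, 1952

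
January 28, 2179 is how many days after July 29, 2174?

1644

Jul 29, 2174 → Jul 29, 2175: 365 days.
Jul 29, 2175 → Jul 29, 2176: 366 days (Feb 29, 2176 is in that span).
Jul 29, 2176 → Jul 29, 2177: 365 days.
Jul 29, 2177 → Jul 29, 2178: 365 days.
Jul 29, 2178 → Aug 29, 2178: 31 days (July has 31).
Aug 29, 2178 → Sep 29, 2178: 31 days (August has 31).
Sep 29, 2178 → Oct 29, 2178: 30 days (September has 30).
Oct 29, 2178 → Nov 29, 2178: 31 days (October has 31).
Nov 29, 2178 → Dec 29, 2178: 30 days (November has 30).
Dec 29, 2178 → Jan 28, 2179: 30 days.
Total: 1644 days.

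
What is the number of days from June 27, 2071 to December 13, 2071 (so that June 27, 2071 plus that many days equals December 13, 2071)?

169

Jun 27, 2071 → Jul 27, 2071: 30 days (June has 30).
Jul 27, 2071 → Aug 27, 2071: 31 days (July has 31).
Aug 27, 2071 → Sep 27, 2071: 31 days (August has 31).
Sep 27, 2071 → Oct 27, 2071: 30 days (September has 30).
Oct 27, 2071 → Nov 27, 2071: 31 days (October has 31).
Nov 27, 2071 → Dec 13, 2071: 16 days.
Total: 169 days.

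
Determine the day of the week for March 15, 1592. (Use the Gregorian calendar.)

Sunday

Doomsday rule: the anchor day for the 1500s is Wednesday. For year 92: 92÷12 = 7 r 8, and 8÷4 = 2, so 7+8+2 = 17.
Wednesday + 17 ≡ Saturday — that's 1592's doomsday.
In March the doomsday date is Mar 14.
Mar 15 is 1 day after Mar 14; 1 mod 7 = 1, so Saturday + 1 = Sunday.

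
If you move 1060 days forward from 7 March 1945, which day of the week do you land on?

Saturday

Mar 7, 1945 is a Wednesday.
1060 mod 7 = 3, so 1060 days after a Wednesday is Wednesday + 3 = Saturday.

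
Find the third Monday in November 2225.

November 1, 2225 is a Tuesday.
The first Monday is therefore November 7 (6 days later).
The third Monday is 7 + 2×7 = November 21.

November 21, 2225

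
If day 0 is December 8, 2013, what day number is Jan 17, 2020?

2231

Dec 8, 2013 → Dec 8, 2014: 365 days.
Dec 8, 2014 → Dec 8, 2015: 365 days.
Dec 8, 2015 → Dec 8, 2016: 366 days (Feb 29, 2016 is in that span).
Dec 8, 2016 → Dec 8, 2017: 365 days.
Dec 8, 2017 → Dec 8, 2018: 365 days.
Dec 8, 2018 → Dec 8, 2019: 365 days.
Dec 8, 2019 → Jan 8, 2020: 31 days (December has 31).
Jan 8, 2020 → Jan 17, 2020: 9 days.
Total: 2231 days.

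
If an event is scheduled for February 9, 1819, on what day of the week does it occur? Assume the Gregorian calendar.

Tuesday

Doomsday rule: the anchor day for the 1800s is Friday. For year 19: 19÷12 = 1 r 7, and 7÷4 = 1, so 1+7+1 = 9.
Friday + 9 ≡ Sunday — that's 1819's doomsday.
In February the doomsday date is Feb 28 (1819 is not a leap year).
Feb 9 is 19 days before Feb 28; 19 mod 7 = 5, so Sunday − 5 = Tuesday.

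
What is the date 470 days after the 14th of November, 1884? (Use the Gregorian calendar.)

+365 (one year) → Nov 14, 1885 (105 left).
Nov has 30 days: +17 → Dec 1, 1885 (88 left).
Dec has 31 days: +31 → Jan 1, 1886 (57 left).
Jan has 31 days: +31 → Feb 1, 1886 (26 left).
+26 → Feb 27, 1886.

February 27, 1886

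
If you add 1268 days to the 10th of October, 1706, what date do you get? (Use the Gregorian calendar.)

March 31, 1710

+365 (one year) → Oct 10, 1707 (903 left).
+366 (one year; includes Feb 29, 1708) → Oct 10, 1708 (537 left).
+365 (one year) → Oct 10, 1709 (172 left).
Oct has 31 days: +22 → Nov 1, 1709 (150 left).
Nov has 30 days: +30 → Dec 1, 1709 (120 left).
Dec has 31 days: +31 → Jan 1, 1710 (89 left).
Jan has 31 days: +31 → Feb 1, 1710 (58 left).
Feb has 28 days: +28 → Mar 1, 1710 (30 left).
+30 → Mar 31, 1710.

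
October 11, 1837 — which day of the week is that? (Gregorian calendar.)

Wednesday

Doomsday rule: the anchor day for the 1800s is Friday. For year 37: 37÷12 = 3 r 1, and 1÷4 = 0, so 3+1+0 = 4.
Friday + 4 ≡ Tuesday — that's 1837's doomsday.
In October the doomsday date is Oct 10.
Oct 11 is 1 day after Oct 10; 1 mod 7 = 1, so Tuesday + 1 = Wednesday.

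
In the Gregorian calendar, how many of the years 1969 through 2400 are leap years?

105

Multiples of 4 in [1969,2400]: 108.
Of those, multiples of 100: 5 (not leap unless ÷400).
Multiples of 400: 2.
Leap years = 108 − 5 + 2 = 105.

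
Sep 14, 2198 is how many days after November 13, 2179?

Nov 13, 2179 → Nov 13, 2180: 366 days (Feb 29, 2180 is in that span).
Nov 13, 2180 → Nov 13, 2181: 365 days.
Nov 13, 2181 → Nov 13, 2182: 365 days.
Nov 13, 2182 → Nov 13, 2183: 365 days.
Nov 13, 2183 → Nov 13, 2184: 366 days (Feb 29, 2184 is in that span).
Nov 13, 2184 → Nov 13, 2185: 365 days.
Nov 13, 2185 → Nov 13, 2186: 365 days.
Nov 13, 2186 → Nov 13, 2187: 365 days.
Nov 13, 2187 → Nov 13, 2188: 366 days (Feb 29, 2188 is in that span).
Nov 13, 2188 → Nov 13, 2189: 365 days.
Nov 13, 2189 → Nov 13, 2190: 365 days.
Nov 13, 2190 → Nov 13, 2191: 365 days.
Nov 13, 2191 → Nov 13, 2192: 366 days (Feb 29, 2192 is in that span).
Nov 13, 2192 → Nov 13, 2193: 365 days.
Nov 13, 2193 → Nov 13, 2194: 365 days.
Nov 13, 2194 → Nov 13, 2195: 365 days.
Nov 13, 2195 → Nov 13, 2196: 366 days (Feb 29, 2196 is in that span).
Nov 13, 2196 → Nov 13, 2197: 365 days.
Nov 13, 2197 → Dec 13, 2197: 30 days (November has 30).
Dec 13, 2197 → Jan 13, 2198: 31 days (December has 31).
Jan 13, 2198 → Feb 13, 2198: 31 days (January has 31).
Feb 13, 2198 → Mar 13, 2198: 28 days (February has 28).
Mar 13, 2198 → Apr 13, 2198: 31 days (March has 31).
Apr 13, 2198 → May 13, 2198: 30 days (April has 30).
May 13, 2198 → Jun 13, 2198: 31 days (May has 31).
Jun 13, 2198 → Jul 13, 2198: 30 days (June has 30).
Jul 13, 2198 → Aug 13, 2198: 31 days (July has 31).
Aug 13, 2198 → Sep 13, 2198: 31 days (August has 31).
Sep 13, 2198 → Sep 14, 2198: 1 days.
Total: 6880 days.

6880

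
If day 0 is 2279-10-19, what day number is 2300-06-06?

Oct 19, 2279 → Oct 19, 2280: 366 days (Feb 29, 2280 is in that span).
Oct 19, 2280 → Oct 19, 2281: 365 days.
Oct 19, 2281 → Oct 19, 2282: 365 days.
Oct 19, 2282 → Oct 19, 2283: 365 days.
Oct 19, 2283 → Oct 19, 2284: 366 days (Feb 29, 2284 is in that span).
Oct 19, 2284 → Oct 19, 2285: 365 days.
Oct 19, 2285 → Oct 19, 2286: 365 days.
Oct 19, 2286 → Oct 19, 2287: 365 days.
Oct 19, 2287 → Oct 19, 2288: 366 days (Feb 29, 2288 is in that span).
Oct 19, 2288 → Oct 19, 2289: 365 days.
Oct 19, 2289 → Oct 19, 2290: 365 days.
Oct 19, 2290 → Oct 19, 2291: 365 days.
Oct 19, 2291 → Oct 19, 2292: 366 days (Feb 29, 2292 is in that span).
Oct 19, 2292 → Oct 19, 2293: 365 days.
Oct 19, 2293 → Oct 19, 2294: 365 days.
Oct 19, 2294 → Oct 19, 2295: 365 days.
Oct 19, 2295 → Oct 19, 2296: 366 days (Feb 29, 2296 is in that span).
Oct 19, 2296 → Oct 19, 2297: 365 days.
Oct 19, 2297 → Oct 19, 2298: 365 days.
Oct 19, 2298 → Oct 19, 2299: 365 days.
Oct 19, 2299 → Nov 19, 2299: 31 days (October has 31).
Nov 19, 2299 → Dec 19, 2299: 30 days (November has 30).
Dec 19, 2299 → Jan 19, 2300: 31 days (December has 31).
Jan 19, 2300 → Feb 19, 2300: 31 days (January has 31).
Feb 19, 2300 → Mar 19, 2300: 28 days (February has 28).
Mar 19, 2300 → Apr 19, 2300: 31 days (March has 31).
Apr 19, 2300 → May 19, 2300: 30 days (April has 30).
May 19, 2300 → Jun 6, 2300: 18 days.
Total: 7535 days.

7535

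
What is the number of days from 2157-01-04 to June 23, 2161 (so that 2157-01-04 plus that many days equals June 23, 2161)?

1631

Jan 4, 2157 → Jan 4, 2158: 365 days.
Jan 4, 2158 → Jan 4, 2159: 365 days.
Jan 4, 2159 → Jan 4, 2160: 365 days.
Jan 4, 2160 → Jan 4, 2161: 366 days (Feb 29, 2160 is in that span).
Jan 4, 2161 → Feb 4, 2161: 31 days (January has 31).
Feb 4, 2161 → Mar 4, 2161: 28 days (February has 28).
Mar 4, 2161 → Apr 4, 2161: 31 days (March has 31).
Apr 4, 2161 → May 4, 2161: 30 days (April has 30).
May 4, 2161 → Jun 4, 2161: 31 days (May has 31).
Jun 4, 2161 → Jun 23, 2161: 19 days.
Total: 1631 days.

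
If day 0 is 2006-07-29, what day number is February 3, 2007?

Jul 29, 2006 → Aug 29, 2006: 31 days (July has 31).
Aug 29, 2006 → Sep 29, 2006: 31 days (August has 31).
Sep 29, 2006 → Oct 29, 2006: 30 days (September has 30).
Oct 29, 2006 → Nov 29, 2006: 31 days (October has 31).
Nov 29, 2006 → Dec 29, 2006: 30 days (November has 30).
Dec 29, 2006 → Jan 29, 2007: 31 days (December has 31).
Jan 29, 2007 → Feb 3, 2007: 5 days.
Total: 189 days.

189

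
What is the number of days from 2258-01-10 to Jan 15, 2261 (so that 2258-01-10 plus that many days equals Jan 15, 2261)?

1101

Jan 10, 2258 → Jan 10, 2259: 365 days.
Jan 10, 2259 → Jan 10, 2260: 365 days.
Jan 10, 2260 → Feb 10, 2260: 31 days (January has 31).
Feb 10, 2260 → Mar 10, 2260: 29 days (February has 29).
Mar 10, 2260 → Apr 10, 2260: 31 days (March has 31).
Apr 10, 2260 → May 10, 2260: 30 days (April has 30).
May 10, 2260 → Jun 10, 2260: 31 days (May has 31).
Jun 10, 2260 → Jul 10, 2260: 30 days (June has 30).
Jul 10, 2260 → Aug 10, 2260: 31 days (July has 31).
Aug 10, 2260 → Sep 10, 2260: 31 days (August has 31).
Sep 10, 2260 → Oct 10, 2260: 30 days (September has 30).
Oct 10, 2260 → Nov 10, 2260: 31 days (October has 31).
Nov 10, 2260 → Dec 10, 2260: 30 days (November has 30).
Dec 10, 2260 → Jan 10, 2261: 31 days (December has 31).
Jan 10, 2261 → Jan 15, 2261: 5 days.
Total: 1101 days.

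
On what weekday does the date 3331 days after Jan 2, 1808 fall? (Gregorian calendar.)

Friday

First find the weekday of Jan 2, 1808. Doomsday rule: the anchor day for the 1800s is Friday. For year 08: 8÷12 = 0 r 8, and 8÷4 = 2, so 0+8+2 = 10.
Friday + 10 ≡ Monday — that's 1808's doomsday.
In January the doomsday date is Jan 4 (1808 is a leap year (divisible by 4)).
Jan 2 is 2 days before Jan 4; 2 mod 7 = 2, so Monday − 2 = Saturday.
3331 mod 7 = 6, so 3331 days after a Saturday is Saturday + 6 = Friday.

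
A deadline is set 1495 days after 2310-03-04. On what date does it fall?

+365 (one year) → Mar 4, 2311 (1130 left).
+366 (one year; includes Feb 29, 2312) → Mar 4, 2312 (764 left).
+365 (one year) → Mar 4, 2313 (399 left).
Mar has 31 days: +28 → Apr 1, 2313 (371 left).
Apr has 30 days: +30 → May 1, 2313 (341 left).
May has 31 days: +31 → Jun 1, 2313 (310 left).
Jun has 30 days: +30 → Jul 1, 2313 (280 left).
Jul has 31 days: +31 → Aug 1, 2313 (249 left).
Aug has 31 days: +31 → Sep 1, 2313 (218 left).
Sep has 30 days: +30 → Oct 1, 2313 (188 left).
Oct has 31 days: +31 → Nov 1, 2313 (157 left).
Nov has 30 days: +30 → Dec 1, 2313 (127 left).
Dec has 31 days: +31 → Jan 1, 2314 (96 left).
Jan has 31 days: +31 → Feb 1, 2314 (65 left).
Feb has 28 days: +28 → Mar 1, 2314 (37 left).
Mar has 31 days: +31 → Apr 1, 2314 (6 left).
+6 → Apr 7, 2314.

April 7, 2314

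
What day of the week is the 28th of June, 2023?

Wednesday

Doomsday rule: the anchor day for the 2000s is Tuesday. For year 23: 23÷12 = 1 r 11, and 11÷4 = 2, so 1+11+2 = 14.
Tuesday + 14 ≡ Tuesday — that's 2023's doomsday.
In June the doomsday date is Jun 6.
Jun 28 is 22 days after Jun 6; 22 mod 7 = 1, so Tuesday + 1 = Wednesday.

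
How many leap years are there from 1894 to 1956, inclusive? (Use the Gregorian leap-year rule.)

Multiples of 4 in [1894,1956]: 16.
Of those, multiples of 100: 1 (not leap unless ÷400).
Multiples of 400: 0.
Leap years = 16 − 1 + 0 = 15.

15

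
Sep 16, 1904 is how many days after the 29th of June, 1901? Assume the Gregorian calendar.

1175

Jun 29, 1901 → Jun 29, 1902: 365 days.
Jun 29, 1902 → Jun 29, 1903: 365 days.
Jun 29, 1903 → Jun 29, 1904: 366 days (Feb 29, 1904 is in that span).
Jun 29, 1904 → Jul 29, 1904: 30 days (June has 30).
Jul 29, 1904 → Aug 29, 1904: 31 days (July has 31).
Aug 29, 1904 → Sep 16, 1904: 18 days.
Total: 1175 days.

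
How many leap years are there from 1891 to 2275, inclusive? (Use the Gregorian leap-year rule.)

Multiples of 4 in [1891,2275]: 96.
Of those, multiples of 100: 4 (not leap unless ÷400).
Multiples of 400: 1.
Leap years = 96 − 4 + 1 = 93.

93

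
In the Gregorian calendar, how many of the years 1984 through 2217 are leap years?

57

Multiples of 4 in [1984,2217]: 59.
Of those, multiples of 100: 3 (not leap unless ÷400).
Multiples of 400: 1.
Leap years = 59 − 3 + 1 = 57.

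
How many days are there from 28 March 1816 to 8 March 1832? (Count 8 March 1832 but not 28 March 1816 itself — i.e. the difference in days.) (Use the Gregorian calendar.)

5824

Mar 28, 1816 → Mar 28, 1817: 365 days.
Mar 28, 1817 → Mar 28, 1818: 365 days.
Mar 28, 1818 → Mar 28, 1819: 365 days.
Mar 28, 1819 → Mar 28, 1820: 366 days (Feb 29, 1820 is in that span).
Mar 28, 1820 → Mar 28, 1821: 365 days.
Mar 28, 1821 → Mar 28, 1822: 365 days.
Mar 28, 1822 → Mar 28, 1823: 365 days.
Mar 28, 1823 → Mar 28, 1824: 366 days (Feb 29, 1824 is in that span).
Mar 28, 1824 → Mar 28, 1825: 365 days.
Mar 28, 1825 → Mar 28, 1826: 365 days.
Mar 28, 1826 → Mar 28, 1827: 365 days.
Mar 28, 1827 → Mar 28, 1828: 366 days (Feb 29, 1828 is in that span).
Mar 28, 1828 → Mar 28, 1829: 365 days.
Mar 28, 1829 → Mar 28, 1830: 365 days.
Mar 28, 1830 → Mar 28, 1831: 365 days.
Mar 28, 1831 → Apr 28, 1831: 31 days (March has 31).
Apr 28, 1831 → May 28, 1831: 30 days (April has 30).
May 28, 1831 → Jun 28, 1831: 31 days (May has 31).
Jun 28, 1831 → Jul 28, 1831: 30 days (June has 30).
Jul 28, 1831 → Aug 28, 1831: 31 days (July has 31).
Aug 28, 1831 → Sep 28, 1831: 31 days (August has 31).
Sep 28, 1831 → Oct 28, 1831: 30 days (September has 30).
Oct 28, 1831 → Nov 28, 1831: 31 days (October has 31).
Nov 28, 1831 → Dec 28, 1831: 30 days (November has 30).
Dec 28, 1831 → Jan 28, 1832: 31 days (December has 31).
Jan 28, 1832 → Feb 28, 1832: 31 days (January has 31).
Feb 28, 1832 → Mar 8, 1832: 9 days.
Total: 5824 days.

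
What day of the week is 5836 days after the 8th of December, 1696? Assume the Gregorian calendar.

Thursday

First find the weekday of Dec 8, 1696. Doomsday rule: the anchor day for the 1600s is Tuesday. For year 96: 96÷12 = 8 r 0, and 0÷4 = 0, so 8+0+0 = 8.
Tuesday + 8 ≡ Wednesday — that's 1696's doomsday.
In December the doomsday date is Dec 12.
Dec 8 is 4 days before Dec 12; 4 mod 7 = 4, so Wednesday − 4 = Saturday.
5836 mod 7 = 5, so 5836 days after a Saturday is Saturday + 5 = Thursday.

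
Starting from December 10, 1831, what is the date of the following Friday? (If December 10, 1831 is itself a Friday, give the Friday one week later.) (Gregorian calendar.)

December 16, 1831

Dec 10, 1831 is a Saturday.
From Saturday to the next Friday is 6 days.
Dec 10, 1831 + 6 = Dec 16, 1831.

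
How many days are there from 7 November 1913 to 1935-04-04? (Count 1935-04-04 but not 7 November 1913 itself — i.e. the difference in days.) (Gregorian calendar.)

7818

Nov 7, 1913 → Nov 7, 1914: 365 days.
Nov 7, 1914 → Nov 7, 1915: 365 days.
Nov 7, 1915 → Nov 7, 1916: 366 days (Feb 29, 1916 is in that span).
Nov 7, 1916 → Nov 7, 1917: 365 days.
Nov 7, 1917 → Nov 7, 1918: 365 days.
Nov 7, 1918 → Nov 7, 1919: 365 days.
Nov 7, 1919 → Nov 7, 1920: 366 days (Feb 29, 1920 is in that span).
Nov 7, 1920 → Nov 7, 1921: 365 days.
Nov 7, 1921 → Nov 7, 1922: 365 days.
Nov 7, 1922 → Nov 7, 1923: 365 days.
Nov 7, 1923 → Nov 7, 1924: 366 days (Feb 29, 1924 is in that span).
Nov 7, 1924 → Nov 7, 1925: 365 days.
Nov 7, 1925 → Nov 7, 1926: 365 days.
Nov 7, 1926 → Nov 7, 1927: 365 days.
Nov 7, 1927 → Nov 7, 1928: 366 days (Feb 29, 1928 is in that span).
Nov 7, 1928 → Nov 7, 1929: 365 days.
Nov 7, 1929 → Nov 7, 1930: 365 days.
Nov 7, 1930 → Nov 7, 1931: 365 days.
Nov 7, 1931 → Nov 7, 1932: 366 days (Feb 29, 1932 is in that span).
Nov 7, 1932 → Nov 7, 1933: 365 days.
Nov 7, 1933 → Nov 7, 1934: 365 days.
Nov 7, 1934 → Dec 7, 1934: 30 days (November has 30).
Dec 7, 1934 → Jan 7, 1935: 31 days (December has 31).
Jan 7, 1935 → Feb 7, 1935: 31 days (January has 31).
Feb 7, 1935 → Mar 7, 1935: 28 days (February has 28).
Mar 7, 1935 → Apr 4, 1935: 28 days.
Total: 7818 days.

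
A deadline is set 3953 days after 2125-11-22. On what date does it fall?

+365 (one year) → Nov 22, 2126 (3588 left).
+365 (one year) → Nov 22, 2127 (3223 left).
+366 (one year; includes Feb 29, 2128) → Nov 22, 2128 (2857 left).
+365 (one year) → Nov 22, 2129 (2492 left).
+365 (one year) → Nov 22, 2130 (2127 left).
+365 (one year) → Nov 22, 2131 (1762 left).
+366 (one year; includes Feb 29, 2132) → Nov 22, 2132 (1396 left).
+365 (one year) → Nov 22, 2133 (1031 left).
+365 (one year) → Nov 22, 2134 (666 left).
+365 (one year) → Nov 22, 2135 (301 left).
Nov has 30 days: +9 → Dec 1, 2135 (292 left).
Dec has 31 days: +31 → Jan 1, 2136 (261 left).
Jan has 31 days: +31 → Feb 1, 2136 (230 left).
Feb has 29 days: +29 → Mar 1, 2136 (201 left).
Mar has 31 days: +31 → Apr 1, 2136 (170 left).
Apr has 30 days: +30 → May 1, 2136 (140 left).
May has 31 days: +31 → Jun 1, 2136 (109 left).
Jun has 30 days: +30 → Jul 1, 2136 (79 left).
Jul has 31 days: +31 → Aug 1, 2136 (48 left).
Aug has 31 days: +31 → Sep 1, 2136 (17 left).
+17 → Sep 18, 2136.

September 18, 2136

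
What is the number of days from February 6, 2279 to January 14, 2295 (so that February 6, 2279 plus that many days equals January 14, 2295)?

Feb 6, 2279 → Feb 6, 2280: 365 days.
Feb 6, 2280 → Feb 6, 2281: 366 days (Feb 29, 2280 is in that span).
Feb 6, 2281 → Feb 6, 2282: 365 days.
Feb 6, 2282 → Feb 6, 2283: 365 days.
Feb 6, 2283 → Feb 6, 2284: 365 days.
Feb 6, 2284 → Feb 6, 2285: 366 days (Feb 29, 2284 is in that span).
Feb 6, 2285 → Feb 6, 2286: 365 days.
Feb 6, 2286 → Feb 6, 2287: 365 days.
Feb 6, 2287 → Feb 6, 2288: 365 days.
Feb 6, 2288 → Feb 6, 2289: 366 days (Feb 29, 2288 is in that span).
Feb 6, 2289 → Feb 6, 2290: 365 days.
Feb 6, 2290 → Feb 6, 2291: 365 days.
Feb 6, 2291 → Feb 6, 2292: 365 days.
Feb 6, 2292 → Feb 6, 2293: 366 days (Feb 29, 2292 is in that span).
Feb 6, 2293 → Feb 6, 2294: 365 days.
Feb 6, 2294 → Mar 6, 2294: 28 days (February has 28).
Mar 6, 2294 → Apr 6, 2294: 31 days (March has 31).
Apr 6, 2294 → May 6, 2294: 30 days (April has 30).
May 6, 2294 → Jun 6, 2294: 31 days (May has 31).
Jun 6, 2294 → Jul 6, 2294: 30 days (June has 30).
Jul 6, 2294 → Aug 6, 2294: 31 days (July has 31).
Aug 6, 2294 → Sep 6, 2294: 31 days (August has 31).
Sep 6, 2294 → Oct 6, 2294: 30 days (September has 30).
Oct 6, 2294 → Nov 6, 2294: 31 days (October has 31).
Nov 6, 2294 → Dec 6, 2294: 30 days (November has 30).
Dec 6, 2294 → Jan 6, 2295: 31 days (December has 31).
Jan 6, 2295 → Jan 14, 2295: 8 days.
Total: 5821 days.

5821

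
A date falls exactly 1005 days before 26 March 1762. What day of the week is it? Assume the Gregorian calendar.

Monday

Mar 26, 1762 is a Friday.
1005 mod 7 = 4, so 1005 days before a Friday is Friday − 4 = Monday.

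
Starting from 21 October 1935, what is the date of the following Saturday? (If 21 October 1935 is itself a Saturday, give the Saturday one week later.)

October 26, 1935

Oct 21, 1935 is a Monday.
From Monday to the next Saturday is 5 days.
Oct 21, 1935 + 5 = Oct 26, 1935.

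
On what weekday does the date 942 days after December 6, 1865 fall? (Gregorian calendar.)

First find the weekday of Dec 6, 1865. Doomsday rule: the anchor day for the 1800s is Friday. For year 65: 65÷12 = 5 r 5, and 5÷4 = 1, so 5+5+1 = 11.
Friday + 11 ≡ Tuesday — that's 1865's doomsday.
In December the doomsday date is Dec 12.
Dec 6 is 6 days before Dec 12; 6 mod 7 = 6, so Tuesday − 6 = Wednesday.
942 mod 7 = 4, so 942 days after a Wednesday is Wednesday + 4 = Sunday.

Sunday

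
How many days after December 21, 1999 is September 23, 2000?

Dec 21, 1999 → Jan 21, 2000: 31 days (December has 31).
Jan 21, 2000 → Feb 21, 2000: 31 days (January has 31).
Feb 21, 2000 → Mar 21, 2000: 29 days (February has 29).
Mar 21, 2000 → Apr 21, 2000: 31 days (March has 31).
Apr 21, 2000 → May 21, 2000: 30 days (April has 30).
May 21, 2000 → Jun 21, 2000: 31 days (May has 31).
Jun 21, 2000 → Jul 21, 2000: 30 days (June has 30).
Jul 21, 2000 → Aug 21, 2000: 31 days (July has 31).
Aug 21, 2000 → Sep 21, 2000: 31 days (August has 31).
Sep 21, 2000 → Sep 23, 2000: 2 days.
Total: 277 days.

277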